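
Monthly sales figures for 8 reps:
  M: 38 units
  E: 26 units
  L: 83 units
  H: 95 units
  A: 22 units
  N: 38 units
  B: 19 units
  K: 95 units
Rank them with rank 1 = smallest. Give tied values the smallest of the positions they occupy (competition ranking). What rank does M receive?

Sorted (ascending): 19, 22, 26, 38, 38, 83, 95, 95
The 2 values of 38 occupy positions 4–5 → each gets rank 4.
The 2 values of 95 occupy positions 7–8 → each gets rank 7.
M has value 38 units → rank 4.

4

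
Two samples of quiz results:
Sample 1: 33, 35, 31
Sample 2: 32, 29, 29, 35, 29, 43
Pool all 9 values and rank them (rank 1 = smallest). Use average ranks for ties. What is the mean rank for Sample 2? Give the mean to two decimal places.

Sorted (ascending): 29, 29, 29, 31, 32, 33, 35, 35, 43
The 3 values of 29 occupy positions 1–3 → average rank 2.
The 2 values of 35 occupy positions 7–8 → average rank (7+8)/2 = 7.5.
Sample 2 values → pooled ranks: 32→5, 29→2, 29→2, 35→7.5, 29→2, 43→9
Mean rank = (5 + 2 + 2 + 7.5 + 2 + 9) / 6 = 4.58

4.58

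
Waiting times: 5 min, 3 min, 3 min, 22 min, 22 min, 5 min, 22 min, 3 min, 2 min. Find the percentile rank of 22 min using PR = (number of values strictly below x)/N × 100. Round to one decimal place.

66.7

N = 9.
Strictly below 22: 6. Equal to 22: 3.
PR = 6/9 × 100 = 66.7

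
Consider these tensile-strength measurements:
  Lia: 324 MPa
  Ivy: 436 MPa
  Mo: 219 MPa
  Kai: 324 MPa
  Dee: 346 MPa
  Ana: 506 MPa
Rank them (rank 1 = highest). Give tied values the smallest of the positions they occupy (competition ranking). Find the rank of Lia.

4

Sorted (descending): 506, 436, 346, 324, 324, 219
The 2 values of 324 occupy positions 4–5 → each gets rank 4.
Lia has value 324 MPa → rank 4.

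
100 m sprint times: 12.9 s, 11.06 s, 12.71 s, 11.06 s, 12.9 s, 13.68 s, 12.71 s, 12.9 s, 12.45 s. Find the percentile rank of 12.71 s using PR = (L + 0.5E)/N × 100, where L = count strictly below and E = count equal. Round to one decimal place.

N = 9.
Strictly below 12.71: 3. Equal to 12.71: 2.
PR = (3 + 0.5·2)/9 × 100 = 44.4

44.4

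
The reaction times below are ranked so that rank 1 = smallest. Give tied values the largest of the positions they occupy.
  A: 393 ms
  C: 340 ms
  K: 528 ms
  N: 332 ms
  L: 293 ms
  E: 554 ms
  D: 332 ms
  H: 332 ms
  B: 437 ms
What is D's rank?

4

Sorted (ascending): 293, 332, 332, 332, 340, 393, 437, 528, 554
The 3 values of 332 occupy positions 2–4 → each gets rank 4.
D has value 332 ms → rank 4.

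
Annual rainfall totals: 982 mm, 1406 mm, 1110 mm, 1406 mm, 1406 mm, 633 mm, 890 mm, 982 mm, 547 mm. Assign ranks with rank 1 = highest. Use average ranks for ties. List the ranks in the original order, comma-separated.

Sorted (descending): 1406, 1406, 1406, 1110, 982, 982, 890, 633, 547
The 3 values of 1406 occupy positions 1–3 → average rank 2.
The 2 values of 982 occupy positions 5–6 → average rank (5+6)/2 = 5.5.

5.5, 2, 4, 2, 2, 8, 7, 5.5, 9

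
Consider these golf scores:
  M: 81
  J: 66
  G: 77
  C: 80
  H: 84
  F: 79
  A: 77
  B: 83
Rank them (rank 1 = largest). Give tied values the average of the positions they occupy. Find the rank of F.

5

Sorted (descending): 84, 83, 81, 80, 79, 77, 77, 66
The 2 values of 77 occupy positions 6–7 → average rank (6+7)/2 = 6.5.
F has value 79 → rank 5.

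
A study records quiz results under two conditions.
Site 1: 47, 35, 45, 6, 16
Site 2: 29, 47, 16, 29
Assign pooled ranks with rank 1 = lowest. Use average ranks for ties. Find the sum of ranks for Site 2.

20

Sorted (ascending): 6, 16, 16, 29, 29, 35, 45, 47, 47
The 2 values of 16 occupy positions 2–3 → average rank (2+3)/2 = 2.5.
The 2 values of 29 occupy positions 4–5 → average rank (4+5)/2 = 4.5.
The 2 values of 47 occupy positions 8–9 → average rank (8+9)/2 = 8.5.
Site 2 values → pooled ranks: 29→4.5, 47→8.5, 16→2.5, 29→4.5
Rank sum = 4.5 + 8.5 + 2.5 + 4.5 = 20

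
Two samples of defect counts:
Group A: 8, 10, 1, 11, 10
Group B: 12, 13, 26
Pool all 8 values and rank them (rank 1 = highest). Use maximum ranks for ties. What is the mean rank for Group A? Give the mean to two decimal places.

Sorted (descending): 26, 13, 12, 11, 10, 10, 8, 1
The 2 values of 10 occupy positions 5–6 → each gets rank 6.
Group A values → pooled ranks: 8→7, 10→6, 1→8, 11→4, 10→6
Mean rank = (7 + 6 + 8 + 4 + 6) / 5 = 6.20

6.20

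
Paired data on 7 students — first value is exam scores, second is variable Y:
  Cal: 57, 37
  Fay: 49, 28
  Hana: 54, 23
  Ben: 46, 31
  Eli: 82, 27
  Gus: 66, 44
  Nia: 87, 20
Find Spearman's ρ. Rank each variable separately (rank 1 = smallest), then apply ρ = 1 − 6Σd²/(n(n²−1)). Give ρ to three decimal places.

-0.321

Ranks of variable 1: 4, 2, 3, 1, 6, 5, 7
Ranks of variable 2: 6, 4, 2, 5, 3, 7, 1
d = r₁ − r₂: -2, -2, 1, -4, 3, -2, 6
d²: 4, 4, 1, 16, 9, 4, 36; Σd² = 74
ρ = 1 − 6·74/(7·48) = 1 − 444/336 = -0.321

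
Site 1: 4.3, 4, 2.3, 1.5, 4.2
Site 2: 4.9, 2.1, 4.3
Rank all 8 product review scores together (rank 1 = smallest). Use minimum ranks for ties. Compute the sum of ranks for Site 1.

19

Sorted (ascending): 1.5, 2.1, 2.3, 4, 4.2, 4.3, 4.3, 4.9
The 2 values of 4.3 occupy positions 6–7 → each gets rank 6.
Site 1 values → pooled ranks: 4.3→6, 4→4, 2.3→3, 1.5→1, 4.2→5
Rank sum = 6 + 4 + 3 + 1 + 5 = 19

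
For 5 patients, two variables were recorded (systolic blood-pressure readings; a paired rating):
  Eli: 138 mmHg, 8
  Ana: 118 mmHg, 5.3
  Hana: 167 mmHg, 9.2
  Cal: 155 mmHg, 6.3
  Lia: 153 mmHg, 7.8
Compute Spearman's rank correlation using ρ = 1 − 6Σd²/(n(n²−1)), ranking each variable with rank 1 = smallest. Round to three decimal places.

0.600

Ranks of variable 1: 2, 1, 5, 4, 3
Ranks of variable 2: 4, 1, 5, 2, 3
d = r₁ − r₂: -2, 0, 0, 2, 0
d²: 4, 0, 0, 4, 0; Σd² = 8
ρ = 1 − 6·8/(5·24) = 1 − 48/120 = 0.600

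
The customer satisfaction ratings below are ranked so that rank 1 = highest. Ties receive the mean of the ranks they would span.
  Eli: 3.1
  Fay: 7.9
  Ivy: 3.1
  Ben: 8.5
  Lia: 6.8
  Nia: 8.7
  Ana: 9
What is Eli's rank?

Sorted (descending): 9, 8.7, 8.5, 7.9, 6.8, 3.1, 3.1
The 2 values of 3.1 occupy positions 6–7 → average rank (6+7)/2 = 6.5.
Eli has value 3.1 → rank 6.5.

6.5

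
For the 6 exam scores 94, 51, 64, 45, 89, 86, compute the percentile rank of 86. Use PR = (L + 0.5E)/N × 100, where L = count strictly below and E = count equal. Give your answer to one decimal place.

N = 6.
Strictly below 86: 3. Equal to 86: 1.
PR = (3 + 0.5·1)/6 × 100 = 58.3

58.3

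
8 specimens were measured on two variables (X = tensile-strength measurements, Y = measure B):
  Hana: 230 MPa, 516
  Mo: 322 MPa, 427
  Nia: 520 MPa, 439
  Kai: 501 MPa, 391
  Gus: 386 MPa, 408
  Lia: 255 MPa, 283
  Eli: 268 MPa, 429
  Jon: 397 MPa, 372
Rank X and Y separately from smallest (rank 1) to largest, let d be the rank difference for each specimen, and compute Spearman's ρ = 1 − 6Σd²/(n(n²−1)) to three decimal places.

Ranks of variable 1: 1, 4, 8, 7, 5, 2, 3, 6
Ranks of variable 2: 8, 5, 7, 3, 4, 1, 6, 2
d = r₁ − r₂: -7, -1, 1, 4, 1, 1, -3, 4
d²: 49, 1, 1, 16, 1, 1, 9, 16; Σd² = 94
ρ = 1 − 6·94/(8·63) = 1 − 564/504 = -0.119

-0.119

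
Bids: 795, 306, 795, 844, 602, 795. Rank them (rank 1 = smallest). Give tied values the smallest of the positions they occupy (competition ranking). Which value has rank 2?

Sorted (ascending): 306, 602, 795, 795, 795, 844
The 3 values of 795 occupy positions 3–5 → each gets rank 3.
Rank 2 → value 602.

602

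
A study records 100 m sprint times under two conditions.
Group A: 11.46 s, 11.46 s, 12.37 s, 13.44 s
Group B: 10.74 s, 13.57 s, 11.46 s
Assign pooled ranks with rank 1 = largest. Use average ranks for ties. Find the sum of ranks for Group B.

Sorted (descending): 13.57, 13.44, 12.37, 11.46, 11.46, 11.46, 10.74
The 3 values of 11.46 occupy positions 4–6 → average rank 5.
Group B values → pooled ranks: 10.74→7, 13.57→1, 11.46→5
Rank sum = 7 + 1 + 5 = 13

13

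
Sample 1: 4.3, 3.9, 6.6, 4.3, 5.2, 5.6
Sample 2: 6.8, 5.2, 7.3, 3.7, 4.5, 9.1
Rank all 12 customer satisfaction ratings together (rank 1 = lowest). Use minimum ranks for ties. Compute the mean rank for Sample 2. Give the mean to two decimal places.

7.50

Sorted (ascending): 3.7, 3.9, 4.3, 4.3, 4.5, 5.2, 5.2, 5.6, 6.6, 6.8, 7.3, 9.1
The 2 values of 4.3 occupy positions 3–4 → each gets rank 3.
The 2 values of 5.2 occupy positions 6–7 → each gets rank 6.
Sample 2 values → pooled ranks: 6.8→10, 5.2→6, 7.3→11, 3.7→1, 4.5→5, 9.1→12
Mean rank = (10 + 6 + 11 + 1 + 5 + 12) / 6 = 7.50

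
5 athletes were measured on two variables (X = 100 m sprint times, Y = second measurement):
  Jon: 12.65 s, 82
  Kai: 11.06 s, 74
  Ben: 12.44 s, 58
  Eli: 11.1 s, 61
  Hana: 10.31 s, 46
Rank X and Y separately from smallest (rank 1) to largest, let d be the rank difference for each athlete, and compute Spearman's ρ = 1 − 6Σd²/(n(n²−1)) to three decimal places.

0.600

Ranks of variable 1: 5, 2, 4, 3, 1
Ranks of variable 2: 5, 4, 2, 3, 1
d = r₁ − r₂: 0, -2, 2, 0, 0
d²: 0, 4, 4, 0, 0; Σd² = 8
ρ = 1 − 6·8/(5·24) = 1 − 48/120 = 0.600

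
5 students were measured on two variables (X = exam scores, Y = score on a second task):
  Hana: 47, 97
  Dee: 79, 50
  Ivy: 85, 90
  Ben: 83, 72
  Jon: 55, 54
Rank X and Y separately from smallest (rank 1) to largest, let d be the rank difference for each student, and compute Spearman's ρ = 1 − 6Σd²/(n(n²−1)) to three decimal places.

-0.100

Ranks of variable 1: 1, 3, 5, 4, 2
Ranks of variable 2: 5, 1, 4, 3, 2
d = r₁ − r₂: -4, 2, 1, 1, 0
d²: 16, 4, 1, 1, 0; Σd² = 22
ρ = 1 − 6·22/(5·24) = 1 − 132/120 = -0.100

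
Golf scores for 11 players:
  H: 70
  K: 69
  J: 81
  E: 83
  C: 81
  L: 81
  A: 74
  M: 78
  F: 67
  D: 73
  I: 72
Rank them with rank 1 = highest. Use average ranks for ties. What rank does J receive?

Sorted (descending): 83, 81, 81, 81, 78, 74, 73, 72, 70, 69, 67
The 3 values of 81 occupy positions 2–4 → average rank 3.
J has value 81 → rank 3.

3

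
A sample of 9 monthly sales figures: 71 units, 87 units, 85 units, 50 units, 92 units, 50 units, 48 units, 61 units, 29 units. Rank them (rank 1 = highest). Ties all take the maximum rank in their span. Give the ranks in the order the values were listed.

4, 2, 3, 7, 1, 7, 8, 5, 9

Sorted (descending): 92, 87, 85, 71, 61, 50, 50, 48, 29
The 2 values of 50 occupy positions 6–7 → each gets rank 7.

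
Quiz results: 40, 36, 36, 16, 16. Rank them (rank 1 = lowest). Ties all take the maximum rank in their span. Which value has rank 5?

40

Sorted (ascending): 16, 16, 36, 36, 40
The 2 values of 16 occupy positions 1–2 → each gets rank 2.
The 2 values of 36 occupy positions 3–4 → each gets rank 4.
Rank 5 → value 40.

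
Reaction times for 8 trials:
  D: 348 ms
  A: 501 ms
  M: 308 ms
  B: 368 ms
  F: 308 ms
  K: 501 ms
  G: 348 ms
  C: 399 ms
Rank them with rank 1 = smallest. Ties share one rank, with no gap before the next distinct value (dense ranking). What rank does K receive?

Sorted (ascending): 308, 308, 348, 348, 368, 399, 501, 501
The 2 values of 308 share dense rank 1.
The 2 values of 348 share dense rank 2.
The 2 values of 501 share dense rank 5.
Remaining distinct values take the next consecutive integers.
K has value 501 ms → rank 5.

5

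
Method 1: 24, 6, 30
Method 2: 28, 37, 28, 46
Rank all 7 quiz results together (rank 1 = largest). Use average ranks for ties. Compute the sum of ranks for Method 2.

12

Sorted (descending): 46, 37, 30, 28, 28, 24, 6
The 2 values of 28 occupy positions 4–5 → average rank (4+5)/2 = 4.5.
Method 2 values → pooled ranks: 28→4.5, 37→2, 28→4.5, 46→1
Rank sum = 4.5 + 2 + 4.5 + 1 = 12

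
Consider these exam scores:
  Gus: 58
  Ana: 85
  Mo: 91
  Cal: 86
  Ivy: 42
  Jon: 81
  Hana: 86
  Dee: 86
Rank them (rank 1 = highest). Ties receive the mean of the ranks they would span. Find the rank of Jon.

Sorted (descending): 91, 86, 86, 86, 85, 81, 58, 42
The 3 values of 86 occupy positions 2–4 → average rank 3.
Jon has value 81 → rank 6.

6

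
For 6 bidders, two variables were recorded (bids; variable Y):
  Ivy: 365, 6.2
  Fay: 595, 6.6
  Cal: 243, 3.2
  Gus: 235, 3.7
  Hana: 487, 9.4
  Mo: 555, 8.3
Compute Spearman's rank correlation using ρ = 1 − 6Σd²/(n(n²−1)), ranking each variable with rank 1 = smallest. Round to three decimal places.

0.714

Ranks of variable 1: 3, 6, 2, 1, 4, 5
Ranks of variable 2: 3, 4, 1, 2, 6, 5
d = r₁ − r₂: 0, 2, 1, -1, -2, 0
d²: 0, 4, 1, 1, 4, 0; Σd² = 10
ρ = 1 − 6·10/(6·35) = 1 − 60/210 = 0.714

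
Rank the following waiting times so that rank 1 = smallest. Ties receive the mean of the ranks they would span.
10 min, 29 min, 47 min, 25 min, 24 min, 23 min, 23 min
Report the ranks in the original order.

1, 6, 7, 5, 4, 2.5, 2.5

Sorted (ascending): 10, 23, 23, 24, 25, 29, 47
The 2 values of 23 occupy positions 2–3 → average rank (2+3)/2 = 2.5.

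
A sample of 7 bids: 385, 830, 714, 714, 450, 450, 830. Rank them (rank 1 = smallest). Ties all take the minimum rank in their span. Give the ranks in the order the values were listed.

1, 6, 4, 4, 2, 2, 6

Sorted (ascending): 385, 450, 450, 714, 714, 830, 830
The 2 values of 450 occupy positions 2–3 → each gets rank 2.
The 2 values of 714 occupy positions 4–5 → each gets rank 4.
The 2 values of 830 occupy positions 6–7 → each gets rank 6.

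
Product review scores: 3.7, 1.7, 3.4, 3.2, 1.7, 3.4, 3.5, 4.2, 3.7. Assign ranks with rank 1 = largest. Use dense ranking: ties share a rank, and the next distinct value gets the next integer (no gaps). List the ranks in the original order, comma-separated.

Sorted (descending): 4.2, 3.7, 3.7, 3.5, 3.4, 3.4, 3.2, 1.7, 1.7
The 2 values of 3.7 share dense rank 2.
The 2 values of 3.4 share dense rank 4.
The 2 values of 1.7 share dense rank 6.
Remaining distinct values take the next consecutive integers.

2, 6, 4, 5, 6, 4, 3, 1, 2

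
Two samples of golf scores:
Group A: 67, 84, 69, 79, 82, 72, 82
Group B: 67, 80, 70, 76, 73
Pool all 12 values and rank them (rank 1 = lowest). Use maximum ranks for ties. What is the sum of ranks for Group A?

Sorted (ascending): 67, 67, 69, 70, 72, 73, 76, 79, 80, 82, 82, 84
The 2 values of 67 occupy positions 1–2 → each gets rank 2.
The 2 values of 82 occupy positions 10–11 → each gets rank 11.
Group A values → pooled ranks: 67→2, 84→12, 69→3, 79→8, 82→11, 72→5, 82→11
Rank sum = 2 + 12 + 3 + 8 + 11 + 5 + 11 = 52

52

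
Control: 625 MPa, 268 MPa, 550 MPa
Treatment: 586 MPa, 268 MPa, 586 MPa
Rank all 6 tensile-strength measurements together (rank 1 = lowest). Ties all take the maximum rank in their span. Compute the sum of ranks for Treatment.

Sorted (ascending): 268, 268, 550, 586, 586, 625
The 2 values of 268 occupy positions 1–2 → each gets rank 2.
The 2 values of 586 occupy positions 4–5 → each gets rank 5.
Treatment values → pooled ranks: 586→5, 268→2, 586→5
Rank sum = 5 + 2 + 5 = 12

12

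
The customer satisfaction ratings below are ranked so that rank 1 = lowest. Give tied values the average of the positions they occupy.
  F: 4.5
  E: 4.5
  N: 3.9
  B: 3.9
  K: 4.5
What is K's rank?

Sorted (ascending): 3.9, 3.9, 4.5, 4.5, 4.5
The 2 values of 3.9 occupy positions 1–2 → average rank (1+2)/2 = 1.5.
The 3 values of 4.5 occupy positions 3–5 → average rank 4.
K has value 4.5 → rank 4.

4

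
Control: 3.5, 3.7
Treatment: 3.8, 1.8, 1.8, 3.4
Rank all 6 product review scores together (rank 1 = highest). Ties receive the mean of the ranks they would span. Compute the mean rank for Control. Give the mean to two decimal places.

Sorted (descending): 3.8, 3.7, 3.5, 3.4, 1.8, 1.8
The 2 values of 1.8 occupy positions 5–6 → average rank (5+6)/2 = 5.5.
Control values → pooled ranks: 3.5→3, 3.7→2
Mean rank = (3 + 2) / 2 = 2.50

2.50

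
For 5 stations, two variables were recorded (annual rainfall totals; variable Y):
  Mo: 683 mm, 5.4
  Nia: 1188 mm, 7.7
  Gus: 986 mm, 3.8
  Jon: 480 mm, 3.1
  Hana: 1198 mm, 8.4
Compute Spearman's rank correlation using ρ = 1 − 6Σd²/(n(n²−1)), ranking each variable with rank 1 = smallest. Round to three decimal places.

0.900

Ranks of variable 1: 2, 4, 3, 1, 5
Ranks of variable 2: 3, 4, 2, 1, 5
d = r₁ − r₂: -1, 0, 1, 0, 0
d²: 1, 0, 1, 0, 0; Σd² = 2
ρ = 1 − 6·2/(5·24) = 1 − 12/120 = 0.900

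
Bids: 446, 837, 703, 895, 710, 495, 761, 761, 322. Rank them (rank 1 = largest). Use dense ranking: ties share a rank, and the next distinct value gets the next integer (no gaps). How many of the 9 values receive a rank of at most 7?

Sorted (descending): 895, 837, 761, 761, 710, 703, 495, 446, 322
The 2 values of 761 share dense rank 3.
Remaining distinct values take the next consecutive integers.
Ranks ≤ 7: {1, 2, 3, 3, 4, 5, 6, 7} → 8 values.

8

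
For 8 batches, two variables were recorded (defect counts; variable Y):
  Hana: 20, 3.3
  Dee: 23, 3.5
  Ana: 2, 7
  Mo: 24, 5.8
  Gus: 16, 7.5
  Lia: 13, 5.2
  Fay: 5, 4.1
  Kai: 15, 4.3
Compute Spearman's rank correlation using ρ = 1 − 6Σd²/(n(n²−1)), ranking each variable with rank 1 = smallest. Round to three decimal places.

Ranks of variable 1: 6, 7, 1, 8, 5, 3, 2, 4
Ranks of variable 2: 1, 2, 7, 6, 8, 5, 3, 4
d = r₁ − r₂: 5, 5, -6, 2, -3, -2, -1, 0
d²: 25, 25, 36, 4, 9, 4, 1, 0; Σd² = 104
ρ = 1 − 6·104/(8·63) = 1 − 624/504 = -0.238

-0.238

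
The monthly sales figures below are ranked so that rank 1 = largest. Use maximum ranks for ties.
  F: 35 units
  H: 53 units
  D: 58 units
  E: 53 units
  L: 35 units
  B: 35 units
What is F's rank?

6

Sorted (descending): 58, 53, 53, 35, 35, 35
The 2 values of 53 occupy positions 2–3 → each gets rank 3.
The 3 values of 35 occupy positions 4–6 → each gets rank 6.
F has value 35 units → rank 6.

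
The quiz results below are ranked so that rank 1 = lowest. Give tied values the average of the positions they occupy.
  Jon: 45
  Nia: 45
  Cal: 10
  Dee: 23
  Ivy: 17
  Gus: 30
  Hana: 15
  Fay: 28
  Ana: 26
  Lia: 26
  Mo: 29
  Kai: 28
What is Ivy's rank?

3

Sorted (ascending): 10, 15, 17, 23, 26, 26, 28, 28, 29, 30, 45, 45
The 2 values of 26 occupy positions 5–6 → average rank (5+6)/2 = 5.5.
The 2 values of 28 occupy positions 7–8 → average rank (7+8)/2 = 7.5.
The 2 values of 45 occupy positions 11–12 → average rank (11+12)/2 = 11.5.
Ivy has value 17 → rank 3.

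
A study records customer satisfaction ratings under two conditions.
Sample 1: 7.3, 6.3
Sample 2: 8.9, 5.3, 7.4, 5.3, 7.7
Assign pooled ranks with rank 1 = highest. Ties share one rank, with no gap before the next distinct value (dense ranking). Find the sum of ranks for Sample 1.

9

Sorted (descending): 8.9, 7.7, 7.4, 7.3, 6.3, 5.3, 5.3
The 2 values of 5.3 share dense rank 6.
Remaining distinct values take the next consecutive integers.
Sample 1 values → pooled ranks: 7.3→4, 6.3→5
Rank sum = 4 + 5 = 9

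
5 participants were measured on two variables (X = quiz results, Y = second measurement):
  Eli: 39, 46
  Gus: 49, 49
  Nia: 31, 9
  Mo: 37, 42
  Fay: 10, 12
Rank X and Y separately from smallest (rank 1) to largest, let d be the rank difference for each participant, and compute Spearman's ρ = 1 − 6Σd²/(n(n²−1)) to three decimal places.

Ranks of variable 1: 4, 5, 2, 3, 1
Ranks of variable 2: 4, 5, 1, 3, 2
d = r₁ − r₂: 0, 0, 1, 0, -1
d²: 0, 0, 1, 0, 1; Σd² = 2
ρ = 1 − 6·2/(5·24) = 1 − 12/120 = 0.900

0.900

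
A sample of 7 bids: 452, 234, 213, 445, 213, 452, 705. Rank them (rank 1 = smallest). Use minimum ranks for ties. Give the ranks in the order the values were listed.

5, 3, 1, 4, 1, 5, 7

Sorted (ascending): 213, 213, 234, 445, 452, 452, 705
The 2 values of 213 occupy positions 1–2 → each gets rank 1.
The 2 values of 452 occupy positions 5–6 → each gets rank 5.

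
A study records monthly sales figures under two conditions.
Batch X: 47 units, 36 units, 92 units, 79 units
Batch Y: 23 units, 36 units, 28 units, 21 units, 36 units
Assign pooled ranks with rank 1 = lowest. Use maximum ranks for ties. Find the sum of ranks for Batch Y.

Sorted (ascending): 21, 23, 28, 36, 36, 36, 47, 79, 92
The 3 values of 36 occupy positions 4–6 → each gets rank 6.
Batch Y values → pooled ranks: 23→2, 36→6, 28→3, 21→1, 36→6
Rank sum = 2 + 6 + 3 + 1 + 6 = 18

18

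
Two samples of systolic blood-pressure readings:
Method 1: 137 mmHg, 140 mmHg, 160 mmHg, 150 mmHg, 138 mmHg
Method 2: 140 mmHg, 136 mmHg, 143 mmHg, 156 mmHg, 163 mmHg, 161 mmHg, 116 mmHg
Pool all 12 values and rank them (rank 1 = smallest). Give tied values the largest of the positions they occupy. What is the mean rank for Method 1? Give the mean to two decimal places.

Sorted (ascending): 116, 136, 137, 138, 140, 140, 143, 150, 156, 160, 161, 163
The 2 values of 140 occupy positions 5–6 → each gets rank 6.
Method 1 values → pooled ranks: 137→3, 140→6, 160→10, 150→8, 138→4
Mean rank = (3 + 6 + 10 + 8 + 4) / 5 = 6.20

6.20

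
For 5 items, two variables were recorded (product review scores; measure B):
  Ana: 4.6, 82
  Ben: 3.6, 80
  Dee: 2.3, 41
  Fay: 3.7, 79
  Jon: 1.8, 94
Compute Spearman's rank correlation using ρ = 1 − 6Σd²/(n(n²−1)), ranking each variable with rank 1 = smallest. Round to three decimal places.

Ranks of variable 1: 5, 3, 2, 4, 1
Ranks of variable 2: 4, 3, 1, 2, 5
d = r₁ − r₂: 1, 0, 1, 2, -4
d²: 1, 0, 1, 4, 16; Σd² = 22
ρ = 1 − 6·22/(5·24) = 1 − 132/120 = -0.100

-0.100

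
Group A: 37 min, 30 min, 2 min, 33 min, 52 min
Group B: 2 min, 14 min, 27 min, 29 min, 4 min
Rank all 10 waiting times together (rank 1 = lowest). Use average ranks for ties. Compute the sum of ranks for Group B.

19.5

Sorted (ascending): 2, 2, 4, 14, 27, 29, 30, 33, 37, 52
The 2 values of 2 occupy positions 1–2 → average rank (1+2)/2 = 1.5.
Group B values → pooled ranks: 2→1.5, 14→4, 27→5, 29→6, 4→3
Rank sum = 1.5 + 4 + 5 + 6 + 3 = 19.5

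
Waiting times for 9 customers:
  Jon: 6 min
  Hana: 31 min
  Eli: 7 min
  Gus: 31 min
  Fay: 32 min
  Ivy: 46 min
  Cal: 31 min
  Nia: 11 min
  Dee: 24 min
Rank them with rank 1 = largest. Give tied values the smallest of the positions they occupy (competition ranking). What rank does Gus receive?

Sorted (descending): 46, 32, 31, 31, 31, 24, 11, 7, 6
The 3 values of 31 occupy positions 3–5 → each gets rank 3.
Gus has value 31 min → rank 3.

3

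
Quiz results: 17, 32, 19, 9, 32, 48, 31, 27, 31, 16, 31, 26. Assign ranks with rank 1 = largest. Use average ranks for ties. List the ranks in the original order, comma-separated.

Sorted (descending): 48, 32, 32, 31, 31, 31, 27, 26, 19, 17, 16, 9
The 2 values of 32 occupy positions 2–3 → average rank (2+3)/2 = 2.5.
The 3 values of 31 occupy positions 4–6 → average rank 5.

10, 2.5, 9, 12, 2.5, 1, 5, 7, 5, 11, 5, 8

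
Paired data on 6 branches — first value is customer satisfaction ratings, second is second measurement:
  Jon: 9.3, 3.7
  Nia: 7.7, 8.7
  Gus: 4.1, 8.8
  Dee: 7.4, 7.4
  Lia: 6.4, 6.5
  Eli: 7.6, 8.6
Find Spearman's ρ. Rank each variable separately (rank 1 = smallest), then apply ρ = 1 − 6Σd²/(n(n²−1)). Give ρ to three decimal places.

Ranks of variable 1: 6, 5, 1, 3, 2, 4
Ranks of variable 2: 1, 5, 6, 3, 2, 4
d = r₁ − r₂: 5, 0, -5, 0, 0, 0
d²: 25, 0, 25, 0, 0, 0; Σd² = 50
ρ = 1 − 6·50/(6·35) = 1 − 300/210 = -0.429

-0.429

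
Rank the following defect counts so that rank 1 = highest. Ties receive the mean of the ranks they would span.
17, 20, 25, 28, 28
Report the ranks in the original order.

Sorted (descending): 28, 28, 25, 20, 17
The 2 values of 28 occupy positions 1–2 → average rank (1+2)/2 = 1.5.

5, 4, 3, 1.5, 1.5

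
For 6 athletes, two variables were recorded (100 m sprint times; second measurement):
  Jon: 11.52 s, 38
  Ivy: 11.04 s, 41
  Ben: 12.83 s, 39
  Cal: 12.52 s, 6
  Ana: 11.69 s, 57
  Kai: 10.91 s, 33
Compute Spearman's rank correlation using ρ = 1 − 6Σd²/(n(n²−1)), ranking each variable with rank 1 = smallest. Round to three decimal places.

0.029

Ranks of variable 1: 3, 2, 6, 5, 4, 1
Ranks of variable 2: 3, 5, 4, 1, 6, 2
d = r₁ − r₂: 0, -3, 2, 4, -2, -1
d²: 0, 9, 4, 16, 4, 1; Σd² = 34
ρ = 1 − 6·34/(6·35) = 1 − 204/210 = 0.029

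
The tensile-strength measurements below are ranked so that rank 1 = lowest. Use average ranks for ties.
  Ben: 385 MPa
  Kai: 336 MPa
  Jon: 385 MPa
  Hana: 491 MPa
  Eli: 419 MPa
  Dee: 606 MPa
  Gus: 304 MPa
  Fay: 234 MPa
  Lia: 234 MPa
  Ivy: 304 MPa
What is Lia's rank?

Sorted (ascending): 234, 234, 304, 304, 336, 385, 385, 419, 491, 606
The 2 values of 234 occupy positions 1–2 → average rank (1+2)/2 = 1.5.
The 2 values of 304 occupy positions 3–4 → average rank (3+4)/2 = 3.5.
The 2 values of 385 occupy positions 6–7 → average rank (6+7)/2 = 6.5.
Lia has value 234 MPa → rank 1.5.

1.5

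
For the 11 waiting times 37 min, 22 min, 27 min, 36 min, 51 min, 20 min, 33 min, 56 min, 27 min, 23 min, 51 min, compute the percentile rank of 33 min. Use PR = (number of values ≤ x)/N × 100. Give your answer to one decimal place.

54.5

N = 11.
Strictly below 33: 5. Equal to 33: 1.
PR = 6/11 × 100 = 54.5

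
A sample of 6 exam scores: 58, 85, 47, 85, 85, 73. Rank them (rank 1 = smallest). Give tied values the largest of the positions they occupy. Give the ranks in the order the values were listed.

2, 6, 1, 6, 6, 3

Sorted (ascending): 47, 58, 73, 85, 85, 85
The 3 values of 85 occupy positions 4–6 → each gets rank 6.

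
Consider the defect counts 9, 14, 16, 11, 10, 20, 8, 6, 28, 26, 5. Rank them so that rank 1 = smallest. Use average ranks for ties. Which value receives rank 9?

Sorted (ascending): 5, 6, 8, 9, 10, 11, 14, 16, 20, 26, 28
No ties — each value takes its position as its rank.
Rank 9 → value 20.

20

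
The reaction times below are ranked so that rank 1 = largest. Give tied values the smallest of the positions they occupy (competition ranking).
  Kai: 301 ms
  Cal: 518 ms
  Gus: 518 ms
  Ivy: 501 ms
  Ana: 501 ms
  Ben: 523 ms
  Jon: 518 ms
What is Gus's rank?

Sorted (descending): 523, 518, 518, 518, 501, 501, 301
The 3 values of 518 occupy positions 2–4 → each gets rank 2.
The 2 values of 501 occupy positions 5–6 → each gets rank 5.
Gus has value 518 ms → rank 2.

2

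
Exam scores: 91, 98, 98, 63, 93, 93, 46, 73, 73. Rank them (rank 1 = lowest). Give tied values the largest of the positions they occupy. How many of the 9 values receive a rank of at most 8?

Sorted (ascending): 46, 63, 73, 73, 91, 93, 93, 98, 98
The 2 values of 73 occupy positions 3–4 → each gets rank 4.
The 2 values of 93 occupy positions 6–7 → each gets rank 7.
The 2 values of 98 occupy positions 8–9 → each gets rank 9.
Ranks ≤ 8: {1, 2, 4, 4, 5, 7, 7} → 7 values.

7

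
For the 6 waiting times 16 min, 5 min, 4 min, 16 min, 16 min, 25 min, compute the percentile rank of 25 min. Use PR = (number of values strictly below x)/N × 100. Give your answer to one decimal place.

83.3

N = 6.
Strictly below 25: 5. Equal to 25: 1.
PR = 5/6 × 100 = 83.3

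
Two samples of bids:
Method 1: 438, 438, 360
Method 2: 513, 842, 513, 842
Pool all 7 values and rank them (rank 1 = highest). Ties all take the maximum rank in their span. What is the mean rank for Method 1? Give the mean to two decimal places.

Sorted (descending): 842, 842, 513, 513, 438, 438, 360
The 2 values of 842 occupy positions 1–2 → each gets rank 2.
The 2 values of 513 occupy positions 3–4 → each gets rank 4.
The 2 values of 438 occupy positions 5–6 → each gets rank 6.
Method 1 values → pooled ranks: 438→6, 438→6, 360→7
Mean rank = (6 + 6 + 7) / 3 = 6.33

6.33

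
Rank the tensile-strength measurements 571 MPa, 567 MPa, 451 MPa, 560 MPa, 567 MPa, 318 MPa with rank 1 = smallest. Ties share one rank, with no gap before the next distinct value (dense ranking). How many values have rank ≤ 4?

5

Sorted (ascending): 318, 451, 560, 567, 567, 571
The 2 values of 567 share dense rank 4.
Remaining distinct values take the next consecutive integers.
Ranks ≤ 4: {1, 2, 3, 4, 4} → 5 values.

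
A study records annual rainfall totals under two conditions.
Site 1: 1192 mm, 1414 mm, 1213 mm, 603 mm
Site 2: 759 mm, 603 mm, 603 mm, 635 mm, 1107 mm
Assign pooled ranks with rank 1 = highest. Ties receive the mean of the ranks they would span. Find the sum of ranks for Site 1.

Sorted (descending): 1414, 1213, 1192, 1107, 759, 635, 603, 603, 603
The 3 values of 603 occupy positions 7–9 → average rank 8.
Site 1 values → pooled ranks: 1192→3, 1414→1, 1213→2, 603→8
Rank sum = 3 + 1 + 2 + 8 = 14

14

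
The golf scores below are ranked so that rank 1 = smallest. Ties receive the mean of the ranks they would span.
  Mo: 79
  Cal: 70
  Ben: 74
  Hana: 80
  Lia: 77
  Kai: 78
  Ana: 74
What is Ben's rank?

2.5

Sorted (ascending): 70, 74, 74, 77, 78, 79, 80
The 2 values of 74 occupy positions 2–3 → average rank (2+3)/2 = 2.5.
Ben has value 74 → rank 2.5.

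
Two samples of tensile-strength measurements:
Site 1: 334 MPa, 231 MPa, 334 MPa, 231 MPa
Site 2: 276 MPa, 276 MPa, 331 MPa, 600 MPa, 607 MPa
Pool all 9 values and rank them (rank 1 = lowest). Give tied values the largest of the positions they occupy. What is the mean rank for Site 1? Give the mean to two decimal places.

Sorted (ascending): 231, 231, 276, 276, 331, 334, 334, 600, 607
The 2 values of 231 occupy positions 1–2 → each gets rank 2.
The 2 values of 276 occupy positions 3–4 → each gets rank 4.
The 2 values of 334 occupy positions 6–7 → each gets rank 7.
Site 1 values → pooled ranks: 334→7, 231→2, 334→7, 231→2
Mean rank = (7 + 2 + 7 + 2) / 4 = 4.50

4.50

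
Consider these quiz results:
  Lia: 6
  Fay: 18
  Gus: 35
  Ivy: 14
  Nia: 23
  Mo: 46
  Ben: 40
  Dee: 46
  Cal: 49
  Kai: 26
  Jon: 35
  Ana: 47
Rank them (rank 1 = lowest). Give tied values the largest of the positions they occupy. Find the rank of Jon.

Sorted (ascending): 6, 14, 18, 23, 26, 35, 35, 40, 46, 46, 47, 49
The 2 values of 35 occupy positions 6–7 → each gets rank 7.
The 2 values of 46 occupy positions 9–10 → each gets rank 10.
Jon has value 35 → rank 7.

7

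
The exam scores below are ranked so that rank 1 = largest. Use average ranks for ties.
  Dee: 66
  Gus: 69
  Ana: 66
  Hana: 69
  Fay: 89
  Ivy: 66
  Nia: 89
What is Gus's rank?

Sorted (descending): 89, 89, 69, 69, 66, 66, 66
The 2 values of 89 occupy positions 1–2 → average rank (1+2)/2 = 1.5.
The 2 values of 69 occupy positions 3–4 → average rank (3+4)/2 = 3.5.
The 3 values of 66 occupy positions 5–7 → average rank 6.
Gus has value 69 → rank 3.5.

3.5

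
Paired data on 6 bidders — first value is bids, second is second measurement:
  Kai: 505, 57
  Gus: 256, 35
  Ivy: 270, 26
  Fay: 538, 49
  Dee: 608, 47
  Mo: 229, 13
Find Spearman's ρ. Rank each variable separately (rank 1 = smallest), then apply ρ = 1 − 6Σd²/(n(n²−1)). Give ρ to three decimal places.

Ranks of variable 1: 4, 2, 3, 5, 6, 1
Ranks of variable 2: 6, 3, 2, 5, 4, 1
d = r₁ − r₂: -2, -1, 1, 0, 2, 0
d²: 4, 1, 1, 0, 4, 0; Σd² = 10
ρ = 1 − 6·10/(6·35) = 1 − 60/210 = 0.714

0.714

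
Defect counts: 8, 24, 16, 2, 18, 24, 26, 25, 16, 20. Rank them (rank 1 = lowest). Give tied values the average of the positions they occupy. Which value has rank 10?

26

Sorted (ascending): 2, 8, 16, 16, 18, 20, 24, 24, 25, 26
The 2 values of 16 occupy positions 3–4 → average rank (3+4)/2 = 3.5.
The 2 values of 24 occupy positions 7–8 → average rank (7+8)/2 = 7.5.
Rank 10 → value 26.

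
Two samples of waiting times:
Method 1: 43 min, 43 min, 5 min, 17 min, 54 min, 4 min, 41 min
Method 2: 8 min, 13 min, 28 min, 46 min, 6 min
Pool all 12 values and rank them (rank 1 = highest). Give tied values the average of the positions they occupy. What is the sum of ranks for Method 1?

Sorted (descending): 54, 46, 43, 43, 41, 28, 17, 13, 8, 6, 5, 4
The 2 values of 43 occupy positions 3–4 → average rank (3+4)/2 = 3.5.
Method 1 values → pooled ranks: 43→3.5, 43→3.5, 5→11, 17→7, 54→1, 4→12, 41→5
Rank sum = 3.5 + 3.5 + 11 + 7 + 1 + 12 + 5 = 43

43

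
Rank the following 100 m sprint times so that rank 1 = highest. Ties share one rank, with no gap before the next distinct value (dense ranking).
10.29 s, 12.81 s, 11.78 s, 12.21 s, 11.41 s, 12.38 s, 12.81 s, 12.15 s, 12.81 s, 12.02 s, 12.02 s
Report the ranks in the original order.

8, 1, 6, 3, 7, 2, 1, 4, 1, 5, 5

Sorted (descending): 12.81, 12.81, 12.81, 12.38, 12.21, 12.15, 12.02, 12.02, 11.78, 11.41, 10.29
The 3 values of 12.81 share dense rank 1.
The 2 values of 12.02 share dense rank 5.
Remaining distinct values take the next consecutive integers.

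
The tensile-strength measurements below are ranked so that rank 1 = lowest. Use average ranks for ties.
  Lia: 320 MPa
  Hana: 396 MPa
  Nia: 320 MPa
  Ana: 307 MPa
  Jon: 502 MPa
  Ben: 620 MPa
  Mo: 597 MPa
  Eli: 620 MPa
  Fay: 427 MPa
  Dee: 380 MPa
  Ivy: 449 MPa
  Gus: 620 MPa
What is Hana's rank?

Sorted (ascending): 307, 320, 320, 380, 396, 427, 449, 502, 597, 620, 620, 620
The 2 values of 320 occupy positions 2–3 → average rank (2+3)/2 = 2.5.
The 3 values of 620 occupy positions 10–12 → average rank 11.
Hana has value 396 MPa → rank 5.

5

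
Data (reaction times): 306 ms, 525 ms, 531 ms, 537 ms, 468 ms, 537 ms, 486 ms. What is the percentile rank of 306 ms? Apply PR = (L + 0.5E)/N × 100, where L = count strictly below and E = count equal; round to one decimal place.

7.1

N = 7.
Strictly below 306: 0. Equal to 306: 1.
PR = (0 + 0.5·1)/7 × 100 = 7.1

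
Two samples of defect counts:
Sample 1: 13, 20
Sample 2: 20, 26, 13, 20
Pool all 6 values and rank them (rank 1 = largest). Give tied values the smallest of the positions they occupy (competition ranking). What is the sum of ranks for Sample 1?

7

Sorted (descending): 26, 20, 20, 20, 13, 13
The 3 values of 20 occupy positions 2–4 → each gets rank 2.
The 2 values of 13 occupy positions 5–6 → each gets rank 5.
Sample 1 values → pooled ranks: 13→5, 20→2
Rank sum = 5 + 2 = 7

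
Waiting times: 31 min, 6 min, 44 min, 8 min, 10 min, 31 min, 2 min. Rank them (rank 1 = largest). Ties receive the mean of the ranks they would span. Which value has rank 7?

Sorted (descending): 44, 31, 31, 10, 8, 6, 2
The 2 values of 31 occupy positions 2–3 → average rank (2+3)/2 = 2.5.
Rank 7 → value 2.

2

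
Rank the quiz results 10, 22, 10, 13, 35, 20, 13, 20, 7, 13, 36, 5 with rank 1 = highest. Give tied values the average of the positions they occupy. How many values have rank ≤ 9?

8

Sorted (descending): 36, 35, 22, 20, 20, 13, 13, 13, 10, 10, 7, 5
The 2 values of 20 occupy positions 4–5 → average rank (4+5)/2 = 4.5.
The 3 values of 13 occupy positions 6–8 → average rank 7.
The 2 values of 10 occupy positions 9–10 → average rank (9+10)/2 = 9.5.
Ranks ≤ 9: {1, 2, 3, 4.5, 4.5, 7, 7, 7} → 8 values.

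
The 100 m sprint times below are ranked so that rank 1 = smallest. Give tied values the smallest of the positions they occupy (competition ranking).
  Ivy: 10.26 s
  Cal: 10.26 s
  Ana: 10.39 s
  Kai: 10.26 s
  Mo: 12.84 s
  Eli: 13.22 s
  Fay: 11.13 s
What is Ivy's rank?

1

Sorted (ascending): 10.26, 10.26, 10.26, 10.39, 11.13, 12.84, 13.22
The 3 values of 10.26 occupy positions 1–3 → each gets rank 1.
Ivy has value 10.26 s → rank 1.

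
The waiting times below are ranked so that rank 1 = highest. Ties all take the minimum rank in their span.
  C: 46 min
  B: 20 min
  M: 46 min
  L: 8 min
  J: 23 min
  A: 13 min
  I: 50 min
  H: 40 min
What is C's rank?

2

Sorted (descending): 50, 46, 46, 40, 23, 20, 13, 8
The 2 values of 46 occupy positions 2–3 → each gets rank 2.
C has value 46 min → rank 2.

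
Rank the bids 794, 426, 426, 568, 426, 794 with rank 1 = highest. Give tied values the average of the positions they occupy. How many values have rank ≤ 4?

3

Sorted (descending): 794, 794, 568, 426, 426, 426
The 2 values of 794 occupy positions 1–2 → average rank (1+2)/2 = 1.5.
The 3 values of 426 occupy positions 4–6 → average rank 5.
Ranks ≤ 4: {1.5, 1.5, 3} → 3 values.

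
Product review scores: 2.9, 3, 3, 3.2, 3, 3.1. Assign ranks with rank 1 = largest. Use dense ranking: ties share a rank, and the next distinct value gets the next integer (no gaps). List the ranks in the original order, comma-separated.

Sorted (descending): 3.2, 3.1, 3, 3, 3, 2.9
The 3 values of 3 share dense rank 3.
Remaining distinct values take the next consecutive integers.

4, 3, 3, 1, 3, 2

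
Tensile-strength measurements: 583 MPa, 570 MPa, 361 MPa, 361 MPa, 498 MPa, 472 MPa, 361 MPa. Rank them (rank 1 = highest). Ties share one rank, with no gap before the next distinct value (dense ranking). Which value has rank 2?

Sorted (descending): 583, 570, 498, 472, 361, 361, 361
The 3 values of 361 share dense rank 5.
Remaining distinct values take the next consecutive integers.
Rank 2 → value 570.

570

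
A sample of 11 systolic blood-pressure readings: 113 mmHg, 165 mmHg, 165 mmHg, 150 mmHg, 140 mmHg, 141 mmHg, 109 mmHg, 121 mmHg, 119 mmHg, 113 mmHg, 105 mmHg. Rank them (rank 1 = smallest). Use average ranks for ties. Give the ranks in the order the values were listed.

3.5, 10.5, 10.5, 9, 7, 8, 2, 6, 5, 3.5, 1

Sorted (ascending): 105, 109, 113, 113, 119, 121, 140, 141, 150, 165, 165
The 2 values of 113 occupy positions 3–4 → average rank (3+4)/2 = 3.5.
The 2 values of 165 occupy positions 10–11 → average rank (10+11)/2 = 10.5.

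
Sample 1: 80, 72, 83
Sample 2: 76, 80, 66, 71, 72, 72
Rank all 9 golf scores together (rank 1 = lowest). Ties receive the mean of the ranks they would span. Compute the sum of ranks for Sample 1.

Sorted (ascending): 66, 71, 72, 72, 72, 76, 80, 80, 83
The 3 values of 72 occupy positions 3–5 → average rank 4.
The 2 values of 80 occupy positions 7–8 → average rank (7+8)/2 = 7.5.
Sample 1 values → pooled ranks: 80→7.5, 72→4, 83→9
Rank sum = 7.5 + 4 + 9 = 20.5

20.5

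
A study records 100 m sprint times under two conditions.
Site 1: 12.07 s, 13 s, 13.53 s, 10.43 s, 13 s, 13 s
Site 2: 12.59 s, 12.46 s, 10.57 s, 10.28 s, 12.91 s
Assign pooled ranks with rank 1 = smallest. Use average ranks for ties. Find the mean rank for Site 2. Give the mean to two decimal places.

Sorted (ascending): 10.28, 10.43, 10.57, 12.07, 12.46, 12.59, 12.91, 13, 13, 13, 13.53
The 3 values of 13 occupy positions 8–10 → average rank 9.
Site 2 values → pooled ranks: 12.59→6, 12.46→5, 10.57→3, 10.28→1, 12.91→7
Mean rank = (6 + 5 + 3 + 1 + 7) / 5 = 4.40

4.40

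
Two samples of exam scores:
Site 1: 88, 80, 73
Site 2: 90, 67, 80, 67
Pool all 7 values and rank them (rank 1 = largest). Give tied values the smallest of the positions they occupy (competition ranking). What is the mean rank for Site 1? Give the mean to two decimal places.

3.33

Sorted (descending): 90, 88, 80, 80, 73, 67, 67
The 2 values of 80 occupy positions 3–4 → each gets rank 3.
The 2 values of 67 occupy positions 6–7 → each gets rank 6.
Site 1 values → pooled ranks: 88→2, 80→3, 73→5
Mean rank = (2 + 3 + 5) / 3 = 3.33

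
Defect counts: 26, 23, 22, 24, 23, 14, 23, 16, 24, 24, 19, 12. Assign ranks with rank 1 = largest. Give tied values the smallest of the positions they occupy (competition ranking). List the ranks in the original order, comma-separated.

Sorted (descending): 26, 24, 24, 24, 23, 23, 23, 22, 19, 16, 14, 12
The 3 values of 24 occupy positions 2–4 → each gets rank 2.
The 3 values of 23 occupy positions 5–7 → each gets rank 5.

1, 5, 8, 2, 5, 11, 5, 10, 2, 2, 9, 12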